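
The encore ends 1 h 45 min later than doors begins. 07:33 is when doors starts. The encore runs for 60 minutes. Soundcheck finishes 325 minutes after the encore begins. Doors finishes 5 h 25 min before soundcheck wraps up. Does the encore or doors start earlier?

The encore ends at 07:33 + 105 min = 09:18.
The encore starts at 09:18 − 60 min = 08:18.
The encore starts at 08:18 and doors starts at 07:33, so doors is first.

doors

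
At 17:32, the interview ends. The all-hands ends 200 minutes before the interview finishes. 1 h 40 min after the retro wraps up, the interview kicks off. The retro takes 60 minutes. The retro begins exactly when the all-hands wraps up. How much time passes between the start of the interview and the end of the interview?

40 minutes

The all-hands ends at 17:32 − 200 min = 14:12.
So the retro starts at 14:12.
The retro ends at 14:12 + 60 min = 15:12.
The interview starts at 15:12 + 100 min = 16:52.
From 16:52 to 17:32 is 40 minutes.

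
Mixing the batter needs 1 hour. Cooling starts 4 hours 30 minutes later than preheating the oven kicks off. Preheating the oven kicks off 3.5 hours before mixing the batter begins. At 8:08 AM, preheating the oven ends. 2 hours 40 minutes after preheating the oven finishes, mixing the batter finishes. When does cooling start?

10:48 AM

Mixing the batter ends at 8:08 AM + 160 min = 10:48 AM.
Mixing the batter starts at 10:48 AM − 60 min = 9:48 AM.
Preheating the oven starts at 9:48 AM − 210 min = 6:18 AM.
Cooling starts at 6:18 AM + 270 min = 10:48 AM.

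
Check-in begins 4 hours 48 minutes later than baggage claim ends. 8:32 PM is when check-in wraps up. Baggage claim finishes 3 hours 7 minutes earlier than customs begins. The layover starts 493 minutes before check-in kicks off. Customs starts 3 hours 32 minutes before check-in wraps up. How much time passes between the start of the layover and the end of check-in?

Customs starts at 8:32 PM − 212 min = 5:00 PM.
Baggage claim ends at 5:00 PM − 187 min = 1:53 PM.
Check-in starts at 1:53 PM + 288 min = 6:41 PM.
The layover starts at 6:41 PM − 493 min = 10:28 AM.
From 10:28 AM to 8:32 PM is 604 minutes.

604 minutes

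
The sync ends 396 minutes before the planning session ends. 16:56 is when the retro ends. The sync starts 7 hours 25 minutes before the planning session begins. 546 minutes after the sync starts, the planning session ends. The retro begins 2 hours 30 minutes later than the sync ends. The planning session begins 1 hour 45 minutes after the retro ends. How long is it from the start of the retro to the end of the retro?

40 minutes

The planning session starts at 16:56 + 105 min = 18:41.
The sync starts at 18:41 − 445 min = 11:16.
The planning session ends at 11:16 + 546 min = 20:22.
The sync ends at 20:22 − 396 min = 13:46.
The retro starts at 13:46 + 150 min = 16:16.
From 16:16 to 16:56 is 40 minutes.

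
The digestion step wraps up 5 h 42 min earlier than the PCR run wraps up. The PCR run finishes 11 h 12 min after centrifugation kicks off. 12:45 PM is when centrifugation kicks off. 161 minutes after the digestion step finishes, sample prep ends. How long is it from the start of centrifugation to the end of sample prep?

The PCR run ends at 12:45 PM + 672 min = 11:57 PM.
The digestion step ends at 11:57 PM − 342 min = 6:15 PM.
Sample prep ends at 6:15 PM + 161 min = 8:56 PM.
From 12:45 PM to 8:56 PM is 8 h 11 min.

8 h 11 min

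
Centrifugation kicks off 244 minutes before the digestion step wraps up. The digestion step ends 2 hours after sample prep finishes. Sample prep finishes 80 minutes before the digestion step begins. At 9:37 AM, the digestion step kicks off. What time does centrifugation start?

6:13 AM

Sample prep ends at 9:37 AM − 80 min = 8:17 AM.
The digestion step ends at 8:17 AM + 120 min = 10:17 AM.
Centrifugation starts at 10:17 AM − 244 min = 6:13 AM.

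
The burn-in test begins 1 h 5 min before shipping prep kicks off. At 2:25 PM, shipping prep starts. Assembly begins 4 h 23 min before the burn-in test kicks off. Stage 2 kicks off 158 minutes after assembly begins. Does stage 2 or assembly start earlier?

assembly

The burn-in test starts at 2:25 PM − 65 min = 1:20 PM.
Assembly starts at 1:20 PM − 263 min = 8:57 AM.
Stage 2 starts at 8:57 AM + 158 min = 11:35 AM.
Stage 2 starts at 11:35 AM and assembly starts at 8:57 AM, so assembly is first.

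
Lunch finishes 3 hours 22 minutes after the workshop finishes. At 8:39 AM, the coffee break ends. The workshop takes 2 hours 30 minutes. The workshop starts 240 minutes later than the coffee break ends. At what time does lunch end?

6:31 PM

The workshop starts at 8:39 AM + 240 min = 12:39 PM.
The workshop ends at 12:39 PM + 150 min = 3:09 PM.
Lunch ends at 3:09 PM + 202 min = 6:31 PM.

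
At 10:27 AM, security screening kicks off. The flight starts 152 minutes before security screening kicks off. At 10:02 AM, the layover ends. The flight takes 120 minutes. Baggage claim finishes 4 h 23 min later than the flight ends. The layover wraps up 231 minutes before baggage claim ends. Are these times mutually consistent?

The flight starts at 10:27 AM − 152 min = 7:55 AM.
The flight ends at 7:55 AM + 120 min = 9:55 AM.
Baggage claim ends at 9:55 AM + 263 min = 2:18 PM.
The layover ends at 2:18 PM − 231 min = 10:27 AM.
But the layover is also said to end at 10:02 AM — a 25-minute conflict.

No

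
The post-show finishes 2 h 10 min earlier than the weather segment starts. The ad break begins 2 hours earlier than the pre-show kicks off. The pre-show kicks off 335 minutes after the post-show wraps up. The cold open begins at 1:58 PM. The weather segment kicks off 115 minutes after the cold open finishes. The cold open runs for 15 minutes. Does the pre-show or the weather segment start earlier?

The cold open ends at 1:58 PM + 15 min = 2:13 PM.
The weather segment starts at 2:13 PM + 115 min = 4:08 PM.
The post-show ends at 4:08 PM − 130 min = 1:58 PM.
The pre-show starts at 1:58 PM + 335 min = 7:33 PM.
The pre-show starts at 7:33 PM and the weather segment starts at 4:08 PM, so the weather segment is first.

the weather segment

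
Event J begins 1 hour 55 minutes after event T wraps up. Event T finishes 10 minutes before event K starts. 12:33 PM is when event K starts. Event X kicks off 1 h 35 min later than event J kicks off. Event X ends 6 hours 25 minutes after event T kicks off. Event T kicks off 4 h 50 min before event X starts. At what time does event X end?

Event T ends at 12:33 PM − 10 min = 12:23 PM.
Event J starts at 12:23 PM + 115 min = 2:18 PM.
Event X starts at 2:18 PM + 95 min = 3:53 PM.
Event T starts at 3:53 PM − 290 min = 11:03 AM.
Event X ends at 11:03 AM + 385 min = 5:28 PM.

5:28 PM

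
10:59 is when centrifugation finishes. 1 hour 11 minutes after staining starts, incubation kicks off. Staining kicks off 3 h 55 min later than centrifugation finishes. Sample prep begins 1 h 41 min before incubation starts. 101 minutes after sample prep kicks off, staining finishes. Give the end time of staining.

16:05

Staining starts at 10:59 + 235 min = 14:54.
Incubation starts at 14:54 + 71 min = 16:05.
Sample prep starts at 16:05 − 101 min = 14:24.
Staining ends at 14:24 + 101 min = 16:05.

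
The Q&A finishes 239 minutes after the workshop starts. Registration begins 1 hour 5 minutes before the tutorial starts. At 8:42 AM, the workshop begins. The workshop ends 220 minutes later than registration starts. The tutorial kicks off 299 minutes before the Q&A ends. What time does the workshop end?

The Q&A ends at 8:42 AM + 239 min = 12:41 PM.
The tutorial starts at 12:41 PM − 299 min = 7:42 AM.
Registration starts at 7:42 AM − 65 min = 6:37 AM.
The workshop ends at 6:37 AM + 220 min = 10:17 AM.

10:17 AM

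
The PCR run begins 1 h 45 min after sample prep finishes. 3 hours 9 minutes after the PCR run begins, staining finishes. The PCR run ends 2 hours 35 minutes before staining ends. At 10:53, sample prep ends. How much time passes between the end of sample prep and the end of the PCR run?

The PCR run starts at 10:53 + 105 min = 12:38.
Staining ends at 12:38 + 189 min = 15:47.
The PCR run ends at 15:47 − 155 min = 13:12.
From 10:53 to 13:12 is 2 h 19 min.

2 h 19 min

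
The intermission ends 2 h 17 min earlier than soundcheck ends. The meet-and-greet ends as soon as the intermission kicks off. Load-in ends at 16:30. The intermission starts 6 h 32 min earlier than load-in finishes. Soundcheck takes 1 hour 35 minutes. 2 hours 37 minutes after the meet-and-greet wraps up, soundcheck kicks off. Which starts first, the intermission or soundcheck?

the intermission

The intermission starts at 16:30 − 392 min = 09:58.
So the meet-and-greet ends at 09:58.
Soundcheck starts at 09:58 + 157 min = 12:35.
The intermission starts at 09:58 and soundcheck starts at 12:35, so the intermission is first.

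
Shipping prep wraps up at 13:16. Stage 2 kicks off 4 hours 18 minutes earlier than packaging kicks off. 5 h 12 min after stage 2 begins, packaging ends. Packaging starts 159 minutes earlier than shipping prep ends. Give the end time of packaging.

11:31

Packaging starts at 13:16 − 159 min = 10:37.
Stage 2 starts at 10:37 − 258 min = 06:19.
Packaging ends at 06:19 + 312 min = 11:31.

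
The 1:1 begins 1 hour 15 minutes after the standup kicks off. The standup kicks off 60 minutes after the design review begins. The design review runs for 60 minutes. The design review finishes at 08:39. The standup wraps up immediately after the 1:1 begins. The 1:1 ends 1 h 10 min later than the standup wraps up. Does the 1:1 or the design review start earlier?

The design review starts at 08:39 − 60 min = 07:39.
The standup starts at 07:39 + 60 min = 08:39.
The 1:1 starts at 08:39 + 75 min = 09:54.
The 1:1 starts at 09:54 and the design review starts at 07:39, so the design review is first.

the design review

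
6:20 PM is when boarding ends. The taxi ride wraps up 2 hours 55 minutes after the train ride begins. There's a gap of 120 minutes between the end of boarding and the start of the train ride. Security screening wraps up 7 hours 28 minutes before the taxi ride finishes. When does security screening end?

The train ride starts at 6:20 PM + 120 min = 8:20 PM.
The taxi ride ends at 8:20 PM + 175 min = 11:15 PM.
Security screening ends at 11:15 PM − 448 min = 3:47 PM.

3:47 PM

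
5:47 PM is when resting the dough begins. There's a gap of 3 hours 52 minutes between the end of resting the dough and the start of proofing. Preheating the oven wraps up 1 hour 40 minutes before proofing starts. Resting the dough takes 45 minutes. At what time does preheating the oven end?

Resting the dough ends at 5:47 PM + 45 min = 6:32 PM.
Proofing starts at 6:32 PM + 232 min = 10:24 PM.
Preheating the oven ends at 10:24 PM − 100 min = 8:44 PM.

8:44 PM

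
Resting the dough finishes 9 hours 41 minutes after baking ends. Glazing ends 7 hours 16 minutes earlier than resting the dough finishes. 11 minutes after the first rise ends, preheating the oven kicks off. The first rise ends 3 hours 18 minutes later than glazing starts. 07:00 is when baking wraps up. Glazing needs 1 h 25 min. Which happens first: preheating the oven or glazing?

Resting the dough ends at 07:00 + 581 min = 16:41.
Glazing ends at 16:41 − 436 min = 09:25.
Glazing starts at 09:25 − 85 min = 08:00.
The first rise ends at 08:00 + 198 min = 11:18.
Preheating the oven starts at 11:18 + 11 min = 11:29.
Preheating the oven starts at 11:29 and glazing starts at 08:00, so glazing is first.

glazing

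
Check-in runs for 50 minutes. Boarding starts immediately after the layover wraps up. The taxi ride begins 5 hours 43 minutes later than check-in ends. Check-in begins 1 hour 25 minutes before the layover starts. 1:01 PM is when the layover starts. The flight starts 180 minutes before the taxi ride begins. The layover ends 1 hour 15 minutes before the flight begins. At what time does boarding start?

1:54 PM

Check-in starts at 1:01 PM − 85 min = 11:36 AM.
Check-in ends at 11:36 AM + 50 min = 12:26 PM.
The taxi ride starts at 12:26 PM + 343 min = 6:09 PM.
The flight starts at 6:09 PM − 180 min = 3:09 PM.
The layover ends at 3:09 PM − 75 min = 1:54 PM.
So boarding starts at 1:54 PM.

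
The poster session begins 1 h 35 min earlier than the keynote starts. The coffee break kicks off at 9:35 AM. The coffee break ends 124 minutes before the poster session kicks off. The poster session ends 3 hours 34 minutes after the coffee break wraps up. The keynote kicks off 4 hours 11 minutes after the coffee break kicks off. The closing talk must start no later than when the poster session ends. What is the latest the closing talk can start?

1:41 PM

The keynote starts at 9:35 AM + 251 min = 1:46 PM.
The poster session starts at 1:46 PM − 95 min = 12:11 PM.
The coffee break ends at 12:11 PM − 124 min = 10:07 AM.
The poster session ends at 10:07 AM + 214 min = 1:41 PM.
The closing talk is bounded by the poster session, so the latest it can start is 1:41 PM.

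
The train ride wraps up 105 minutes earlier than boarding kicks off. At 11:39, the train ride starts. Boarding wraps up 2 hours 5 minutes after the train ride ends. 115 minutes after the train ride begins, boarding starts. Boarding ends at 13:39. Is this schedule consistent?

Boarding starts at 11:39 + 115 min = 13:34.
The train ride ends at 13:34 − 105 min = 11:49.
Boarding ends at 11:49 + 125 min = 13:54.
But boarding is also said to end at 13:39 — a 15-minute conflict.

No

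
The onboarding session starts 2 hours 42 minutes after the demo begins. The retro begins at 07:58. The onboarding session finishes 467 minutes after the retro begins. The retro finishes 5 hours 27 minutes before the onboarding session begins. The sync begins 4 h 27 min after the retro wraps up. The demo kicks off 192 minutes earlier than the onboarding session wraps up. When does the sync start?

14:15

The onboarding session ends at 07:58 + 467 min = 15:45.
The demo starts at 15:45 − 192 min = 12:33.
The onboarding session starts at 12:33 + 162 min = 15:15.
The retro ends at 15:15 − 327 min = 09:48.
The sync starts at 09:48 + 267 min = 14:15.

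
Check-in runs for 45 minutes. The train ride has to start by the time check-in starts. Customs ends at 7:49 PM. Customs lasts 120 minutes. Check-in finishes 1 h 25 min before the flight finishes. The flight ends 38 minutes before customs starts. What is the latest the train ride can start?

3:01 PM

Customs starts at 7:49 PM − 120 min = 5:49 PM.
The flight ends at 5:49 PM − 38 min = 5:11 PM.
Check-in ends at 5:11 PM − 85 min = 3:46 PM.
Check-in starts at 3:46 PM − 45 min = 3:01 PM.
The train ride is bounded by check-in, so the latest it can start is 3:01 PM.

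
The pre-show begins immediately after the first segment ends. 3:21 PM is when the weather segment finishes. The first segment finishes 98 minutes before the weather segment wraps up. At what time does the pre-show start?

1:43 PM

The first segment ends at 3:21 PM − 98 min = 1:43 PM.
So the pre-show starts at 1:43 PM.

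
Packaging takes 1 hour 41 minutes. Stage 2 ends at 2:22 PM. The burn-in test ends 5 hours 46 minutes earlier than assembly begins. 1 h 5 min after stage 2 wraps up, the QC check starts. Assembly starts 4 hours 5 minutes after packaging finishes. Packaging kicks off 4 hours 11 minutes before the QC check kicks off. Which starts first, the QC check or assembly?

The QC check starts at 2:22 PM + 65 min = 3:27 PM.
Packaging starts at 3:27 PM − 251 min = 11:16 AM.
Packaging ends at 11:16 AM + 101 min = 12:57 PM.
Assembly starts at 12:57 PM + 245 min = 5:02 PM.
The QC check starts at 3:27 PM and assembly starts at 5:02 PM, so the QC check is first.

the QC check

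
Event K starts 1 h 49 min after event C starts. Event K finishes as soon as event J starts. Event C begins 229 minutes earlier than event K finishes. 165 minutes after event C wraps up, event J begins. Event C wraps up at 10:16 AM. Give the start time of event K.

Event J starts at 10:16 AM + 165 min = 1:01 PM.
So event K ends at 1:01 PM.
Event C starts at 1:01 PM − 229 min = 9:12 AM.
Event K starts at 9:12 AM + 109 min = 11:01 AM.

11:01 AM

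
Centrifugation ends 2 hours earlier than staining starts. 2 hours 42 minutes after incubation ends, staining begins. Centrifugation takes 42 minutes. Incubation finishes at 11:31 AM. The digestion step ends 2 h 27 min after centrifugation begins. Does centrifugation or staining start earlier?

centrifugation

Staining starts at 11:31 AM + 162 min = 2:13 PM.
Centrifugation ends at 2:13 PM − 120 min = 12:13 PM.
Centrifugation starts at 12:13 PM − 42 min = 11:31 AM.
Centrifugation starts at 11:31 AM and staining starts at 2:13 PM, so centrifugation is first.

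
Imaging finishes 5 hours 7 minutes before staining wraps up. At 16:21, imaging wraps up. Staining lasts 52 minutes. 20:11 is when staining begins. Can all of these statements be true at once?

Staining ends at 20:11 + 52 min = 21:03.
Imaging ends at 21:03 − 307 min = 15:56.
But imaging is also said to end at 16:21 — a 25-minute conflict.

No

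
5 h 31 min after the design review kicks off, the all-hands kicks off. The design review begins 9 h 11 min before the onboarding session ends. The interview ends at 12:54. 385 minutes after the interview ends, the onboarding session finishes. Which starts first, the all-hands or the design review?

The onboarding session ends at 12:54 + 385 min = 19:19.
The design review starts at 19:19 − 551 min = 10:08.
The all-hands starts at 10:08 + 331 min = 15:39.
The all-hands starts at 15:39 and the design review starts at 10:08, so the design review is first.

the design review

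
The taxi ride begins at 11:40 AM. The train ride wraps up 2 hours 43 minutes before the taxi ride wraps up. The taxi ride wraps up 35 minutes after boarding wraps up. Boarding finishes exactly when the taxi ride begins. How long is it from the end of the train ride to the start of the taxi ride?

Boarding ends at 11:40 AM.
The taxi ride ends at 11:40 AM + 35 min = 12:15 PM.
The train ride ends at 12:15 PM − 163 min = 9:32 AM.
From 9:32 AM to 11:40 AM is 2 h 8 min.

2 h 8 min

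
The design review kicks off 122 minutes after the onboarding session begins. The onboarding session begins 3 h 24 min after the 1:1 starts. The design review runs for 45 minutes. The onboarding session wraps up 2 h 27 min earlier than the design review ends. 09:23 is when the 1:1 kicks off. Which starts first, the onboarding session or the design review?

The onboarding session starts at 09:23 + 204 min = 12:47.
The design review starts at 12:47 + 122 min = 14:49.
The onboarding session starts at 12:47 and the design review starts at 14:49, so the onboarding session is first.

the onboarding session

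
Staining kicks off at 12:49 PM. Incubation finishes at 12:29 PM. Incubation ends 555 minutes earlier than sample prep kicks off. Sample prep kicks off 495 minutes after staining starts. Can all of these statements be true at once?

Sample prep starts at 12:49 PM + 495 min = 9:04 PM.
Incubation ends at 9:04 PM − 555 min = 11:49 AM.
But incubation is also said to end at 12:29 PM — a 40-minute conflict.

No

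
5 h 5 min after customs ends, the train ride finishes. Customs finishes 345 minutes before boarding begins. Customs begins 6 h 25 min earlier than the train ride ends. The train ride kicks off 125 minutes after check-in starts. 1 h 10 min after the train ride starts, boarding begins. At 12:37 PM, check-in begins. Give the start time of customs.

8:47 AM

The train ride starts at 12:37 PM + 125 min = 2:42 PM.
Boarding starts at 2:42 PM + 70 min = 3:52 PM.
Customs ends at 3:52 PM − 345 min = 10:07 AM.
The train ride ends at 10:07 AM + 305 min = 3:12 PM.
Customs starts at 3:12 PM − 385 min = 8:47 AM.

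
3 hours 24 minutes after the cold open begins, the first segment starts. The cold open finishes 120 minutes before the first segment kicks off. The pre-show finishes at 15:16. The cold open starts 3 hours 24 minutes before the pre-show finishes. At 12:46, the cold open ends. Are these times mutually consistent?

The cold open starts at 15:16 − 204 min = 11:52.
The first segment starts at 11:52 + 204 min = 15:16.
The cold open ends at 15:16 − 120 min = 13:16.
But the cold open is also said to end at 12:46 — a 30-minute conflict.

No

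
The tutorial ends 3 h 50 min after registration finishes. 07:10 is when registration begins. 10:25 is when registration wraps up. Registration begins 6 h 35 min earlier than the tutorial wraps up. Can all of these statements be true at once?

The tutorial ends at 10:25 + 230 min = 14:15.
Registration starts at 14:15 − 395 min = 07:40.
But registration is also said to start at 07:10 — a 30-minute conflict.

No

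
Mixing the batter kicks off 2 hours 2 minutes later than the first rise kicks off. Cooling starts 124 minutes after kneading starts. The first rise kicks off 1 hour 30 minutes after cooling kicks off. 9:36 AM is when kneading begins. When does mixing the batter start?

Cooling starts at 9:36 AM + 124 min = 11:40 AM.
The first rise starts at 11:40 AM + 90 min = 1:10 PM.
Mixing the batter starts at 1:10 PM + 122 min = 3:12 PM.

3:12 PM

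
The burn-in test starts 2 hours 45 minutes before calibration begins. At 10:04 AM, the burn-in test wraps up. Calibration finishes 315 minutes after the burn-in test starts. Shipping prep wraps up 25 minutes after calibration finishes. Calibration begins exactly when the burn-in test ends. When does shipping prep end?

Calibration starts at 10:04 AM.
The burn-in test starts at 10:04 AM − 165 min = 7:19 AM.
Calibration ends at 7:19 AM + 315 min = 12:34 PM.
Shipping prep ends at 12:34 PM + 25 min = 12:59 PM.

12:59 PM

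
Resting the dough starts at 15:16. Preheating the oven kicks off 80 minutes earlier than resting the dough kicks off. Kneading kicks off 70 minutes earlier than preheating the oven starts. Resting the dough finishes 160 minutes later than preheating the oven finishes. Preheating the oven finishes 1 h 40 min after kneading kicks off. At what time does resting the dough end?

Preheating the oven starts at 15:16 − 80 min = 13:56.
Kneading starts at 13:56 − 70 min = 12:46.
Preheating the oven ends at 12:46 + 100 min = 14:26.
Resting the dough ends at 14:26 + 160 min = 17:06.

17:06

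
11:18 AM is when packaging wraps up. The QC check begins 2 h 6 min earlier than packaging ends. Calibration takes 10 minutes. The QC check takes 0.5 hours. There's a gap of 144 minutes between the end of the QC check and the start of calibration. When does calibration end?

The QC check starts at 11:18 AM − 126 min = 9:12 AM.
The QC check ends at 9:12 AM + 30 min = 9:42 AM.
Calibration starts at 9:42 AM + 144 min = 12:06 PM.
Calibration ends at 12:06 PM + 10 min = 12:16 PM.

12:16 PM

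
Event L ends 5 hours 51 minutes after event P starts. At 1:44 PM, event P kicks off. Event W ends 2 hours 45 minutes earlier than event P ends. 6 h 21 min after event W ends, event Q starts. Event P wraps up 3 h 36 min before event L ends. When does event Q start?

Event L ends at 1:44 PM + 351 min = 7:35 PM.
Event P ends at 7:35 PM − 216 min = 3:59 PM.
Event W ends at 3:59 PM − 165 min = 1:14 PM.
Event Q starts at 1:14 PM + 381 min = 7:35 PM.

7:35 PM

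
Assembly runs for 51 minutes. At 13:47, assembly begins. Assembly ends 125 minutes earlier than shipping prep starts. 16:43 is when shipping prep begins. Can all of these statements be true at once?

Yes

Assembly ends at 16:43 − 125 min = 14:38.
Assembly starts at 14:38 − 51 min = 13:47.
That matches the stated 13:47, so the schedule is consistent.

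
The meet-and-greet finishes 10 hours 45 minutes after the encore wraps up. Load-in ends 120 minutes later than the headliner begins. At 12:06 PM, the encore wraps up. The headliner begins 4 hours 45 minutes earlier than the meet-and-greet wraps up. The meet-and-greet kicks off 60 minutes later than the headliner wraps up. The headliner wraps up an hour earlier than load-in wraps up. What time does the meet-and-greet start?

The meet-and-greet ends at 12:06 PM + 645 min = 10:51 PM.
The headliner starts at 10:51 PM − 285 min = 6:06 PM.
Load-in ends at 6:06 PM + 120 min = 8:06 PM.
The headliner ends at 8:06 PM − 60 min = 7:06 PM.
The meet-and-greet starts at 7:06 PM + 60 min = 8:06 PM.

8:06 PM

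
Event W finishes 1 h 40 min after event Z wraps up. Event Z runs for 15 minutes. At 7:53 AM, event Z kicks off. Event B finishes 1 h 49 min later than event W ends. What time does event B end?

11:37 AM

Event Z ends at 7:53 AM + 15 min = 8:08 AM.
Event W ends at 8:08 AM + 100 min = 9:48 AM.
Event B ends at 9:48 AM + 109 min = 11:37 AM.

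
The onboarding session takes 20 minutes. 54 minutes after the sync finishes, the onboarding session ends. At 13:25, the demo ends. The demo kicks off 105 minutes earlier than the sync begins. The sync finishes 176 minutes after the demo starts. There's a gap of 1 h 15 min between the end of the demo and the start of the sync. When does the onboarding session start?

The sync starts at 13:25 + 75 min = 14:40.
The demo starts at 14:40 − 105 min = 12:55.
The sync ends at 12:55 + 176 min = 15:51.
The onboarding session ends at 15:51 + 54 min = 16:45.
The onboarding session starts at 16:45 − 20 min = 16:25.

16:25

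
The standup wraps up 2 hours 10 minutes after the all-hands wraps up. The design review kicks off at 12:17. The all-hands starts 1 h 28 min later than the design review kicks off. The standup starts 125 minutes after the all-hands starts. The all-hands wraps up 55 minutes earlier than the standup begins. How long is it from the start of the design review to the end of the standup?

The all-hands starts at 12:17 + 88 min = 13:45.
The standup starts at 13:45 + 125 min = 15:50.
The all-hands ends at 15:50 − 55 min = 14:55.
The standup ends at 14:55 + 130 min = 17:05.
From 12:17 to 17:05 is 4 h 48 min.

4 h 48 min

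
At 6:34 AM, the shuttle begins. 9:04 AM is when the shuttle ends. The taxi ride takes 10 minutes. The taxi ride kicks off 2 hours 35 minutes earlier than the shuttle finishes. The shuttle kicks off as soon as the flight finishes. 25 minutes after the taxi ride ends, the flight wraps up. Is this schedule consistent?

The taxi ride starts at 9:04 AM − 155 min = 6:29 AM.
The taxi ride ends at 6:29 AM + 10 min = 6:39 AM.
The flight ends at 6:39 AM + 25 min = 7:04 AM.
So the shuttle starts at 7:04 AM.
But the shuttle is also said to start at 6:34 AM — a 30-minute conflict.

No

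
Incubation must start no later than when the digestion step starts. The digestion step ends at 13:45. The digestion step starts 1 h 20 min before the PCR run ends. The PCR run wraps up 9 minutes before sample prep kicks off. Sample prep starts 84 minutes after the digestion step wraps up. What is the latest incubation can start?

Sample prep starts at 13:45 + 84 min = 15:09.
The PCR run ends at 15:09 − 9 min = 15:00.
The digestion step starts at 15:00 − 80 min = 13:40.
Incubation is bounded by the digestion step, so the latest it can start is 13:40.

13:40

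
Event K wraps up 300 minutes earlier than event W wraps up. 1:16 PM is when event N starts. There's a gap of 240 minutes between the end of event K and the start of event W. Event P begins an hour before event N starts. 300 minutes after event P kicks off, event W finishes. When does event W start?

Event P starts at 1:16 PM − 60 min = 12:16 PM.
Event W ends at 12:16 PM + 300 min = 5:16 PM.
Event K ends at 5:16 PM − 300 min = 12:16 PM.
Event W starts at 12:16 PM + 240 min = 4:16 PM.

4:16 PM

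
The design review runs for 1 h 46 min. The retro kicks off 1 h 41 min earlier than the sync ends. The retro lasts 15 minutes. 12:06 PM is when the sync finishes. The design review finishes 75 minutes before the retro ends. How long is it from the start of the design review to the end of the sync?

267 minutes

The retro starts at 12:06 PM − 101 min = 10:25 AM.
The retro ends at 10:25 AM + 15 min = 10:40 AM.
The design review ends at 10:40 AM − 75 min = 9:25 AM.
The design review starts at 9:25 AM − 106 min = 7:39 AM.
From 7:39 AM to 12:06 PM is 267 minutes.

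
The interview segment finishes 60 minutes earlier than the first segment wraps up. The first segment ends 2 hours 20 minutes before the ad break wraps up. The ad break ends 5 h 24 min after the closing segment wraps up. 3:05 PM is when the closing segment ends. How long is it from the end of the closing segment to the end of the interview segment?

The ad break ends at 3:05 PM + 324 min = 8:29 PM.
The first segment ends at 8:29 PM − 140 min = 6:09 PM.
The interview segment ends at 6:09 PM − 60 min = 5:09 PM.
From 3:05 PM to 5:09 PM is 2 h 4 min.

2 h 4 min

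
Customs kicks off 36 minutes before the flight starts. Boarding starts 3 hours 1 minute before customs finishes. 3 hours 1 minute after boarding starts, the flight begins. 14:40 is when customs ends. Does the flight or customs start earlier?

Boarding starts at 14:40 − 181 min = 11:39.
The flight starts at 11:39 + 181 min = 14:40.
Customs starts at 14:40 − 36 min = 14:04.
The flight starts at 14:40 and customs starts at 14:04, so customs is first.

customs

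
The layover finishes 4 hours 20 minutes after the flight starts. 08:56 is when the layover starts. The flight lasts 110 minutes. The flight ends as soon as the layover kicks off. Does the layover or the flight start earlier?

the flight

The flight ends at 08:56.
The flight starts at 08:56 − 110 min = 07:06.
The layover starts at 08:56 and the flight starts at 07:06, so the flight is first.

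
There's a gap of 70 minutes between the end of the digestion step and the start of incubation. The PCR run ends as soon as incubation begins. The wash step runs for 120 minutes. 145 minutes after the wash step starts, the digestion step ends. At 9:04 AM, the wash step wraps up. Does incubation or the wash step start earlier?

The wash step starts at 9:04 AM − 120 min = 7:04 AM.
The digestion step ends at 7:04 AM + 145 min = 9:29 AM.
Incubation starts at 9:29 AM + 70 min = 10:39 AM.
Incubation starts at 10:39 AM and the wash step starts at 7:04 AM, so the wash step is first.

the wash step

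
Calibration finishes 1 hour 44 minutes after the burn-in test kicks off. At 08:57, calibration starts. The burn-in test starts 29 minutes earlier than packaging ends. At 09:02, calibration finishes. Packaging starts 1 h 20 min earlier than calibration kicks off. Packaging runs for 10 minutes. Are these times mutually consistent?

Packaging starts at 08:57 − 80 min = 07:37.
Packaging ends at 07:37 + 10 min = 07:47.
The burn-in test starts at 07:47 − 29 min = 07:18.
Calibration ends at 07:18 + 104 min = 09:02.
That matches the stated 09:02, so the schedule is consistent.

Yes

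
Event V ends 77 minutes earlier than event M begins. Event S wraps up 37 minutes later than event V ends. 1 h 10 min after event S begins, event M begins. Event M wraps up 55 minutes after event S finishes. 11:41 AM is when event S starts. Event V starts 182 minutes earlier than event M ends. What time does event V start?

Event M starts at 11:41 AM + 70 min = 12:51 PM.
Event V ends at 12:51 PM − 77 min = 11:34 AM.
Event S ends at 11:34 AM + 37 min = 12:11 PM.
Event M ends at 12:11 PM + 55 min = 1:06 PM.
Event V starts at 1:06 PM − 182 min = 10:04 AM.

10:04 AM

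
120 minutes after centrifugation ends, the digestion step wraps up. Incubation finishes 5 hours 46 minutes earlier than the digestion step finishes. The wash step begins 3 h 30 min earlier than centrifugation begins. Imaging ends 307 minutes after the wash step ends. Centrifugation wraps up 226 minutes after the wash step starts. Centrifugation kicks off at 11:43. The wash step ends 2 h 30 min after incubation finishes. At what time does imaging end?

The wash step starts at 11:43 − 210 min = 08:13.
Centrifugation ends at 08:13 + 226 min = 11:59.
The digestion step ends at 11:59 + 120 min = 13:59.
Incubation ends at 13:59 − 346 min = 08:13.
The wash step ends at 08:13 + 150 min = 10:43.
Imaging ends at 10:43 + 307 min = 15:50.

15:50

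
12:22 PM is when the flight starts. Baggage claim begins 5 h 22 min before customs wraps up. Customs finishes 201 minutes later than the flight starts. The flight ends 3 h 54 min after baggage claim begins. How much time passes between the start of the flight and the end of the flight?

113 minutes

Customs ends at 12:22 PM + 201 min = 3:43 PM.
Baggage claim starts at 3:43 PM − 322 min = 10:21 AM.
The flight ends at 10:21 AM + 234 min = 2:15 PM.
From 12:22 PM to 2:15 PM is 113 minutes.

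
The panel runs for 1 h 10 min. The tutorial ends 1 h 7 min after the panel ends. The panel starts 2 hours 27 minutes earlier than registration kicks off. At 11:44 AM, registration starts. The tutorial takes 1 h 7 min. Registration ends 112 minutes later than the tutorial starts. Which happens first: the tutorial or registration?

The panel starts at 11:44 AM − 147 min = 9:17 AM.
The panel ends at 9:17 AM + 70 min = 10:27 AM.
The tutorial ends at 10:27 AM + 67 min = 11:34 AM.
The tutorial starts at 11:34 AM − 67 min = 10:27 AM.
The tutorial starts at 10:27 AM and registration starts at 11:44 AM, so the tutorial is first.

the tutorial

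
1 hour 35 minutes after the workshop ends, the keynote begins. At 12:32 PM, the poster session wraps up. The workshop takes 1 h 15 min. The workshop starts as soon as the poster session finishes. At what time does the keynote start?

The workshop starts at 12:32 PM.
The workshop ends at 12:32 PM + 75 min = 1:47 PM.
The keynote starts at 1:47 PM + 95 min = 3:22 PM.

3:22 PM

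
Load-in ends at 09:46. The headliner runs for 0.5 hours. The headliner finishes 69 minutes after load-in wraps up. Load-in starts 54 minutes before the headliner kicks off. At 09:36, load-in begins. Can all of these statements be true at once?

The headliner ends at 09:46 + 69 min = 10:55.
The headliner starts at 10:55 − 30 min = 10:25.
Load-in starts at 10:25 − 54 min = 09:31.
But load-in is also said to start at 09:36 — a 5-minute conflict.

No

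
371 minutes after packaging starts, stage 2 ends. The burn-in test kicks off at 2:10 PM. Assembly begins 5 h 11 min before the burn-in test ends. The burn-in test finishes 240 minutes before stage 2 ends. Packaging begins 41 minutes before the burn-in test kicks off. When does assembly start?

Packaging starts at 2:10 PM − 41 min = 1:29 PM.
Stage 2 ends at 1:29 PM + 371 min = 7:40 PM.
The burn-in test ends at 7:40 PM − 240 min = 3:40 PM.
Assembly starts at 3:40 PM − 311 min = 10:29 AM.

10:29 AM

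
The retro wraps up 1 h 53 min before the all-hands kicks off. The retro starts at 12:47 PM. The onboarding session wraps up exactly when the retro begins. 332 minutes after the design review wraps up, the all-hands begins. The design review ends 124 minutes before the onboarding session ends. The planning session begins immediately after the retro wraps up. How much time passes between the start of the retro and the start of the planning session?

The onboarding session ends at 12:47 PM.
The design review ends at 12:47 PM − 124 min = 10:43 AM.
The all-hands starts at 10:43 AM + 332 min = 4:15 PM.
The retro ends at 4:15 PM − 113 min = 2:22 PM.
So the planning session starts at 2:22 PM.
From 12:47 PM to 2:22 PM is 1 hour 35 minutes.

1 hour 35 minutes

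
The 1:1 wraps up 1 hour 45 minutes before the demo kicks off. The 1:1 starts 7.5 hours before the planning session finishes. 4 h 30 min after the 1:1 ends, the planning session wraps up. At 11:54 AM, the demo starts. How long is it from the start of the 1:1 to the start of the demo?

4 h 45 min

The 1:1 ends at 11:54 AM − 105 min = 10:09 AM.
The planning session ends at 10:09 AM + 270 min = 2:39 PM.
The 1:1 starts at 2:39 PM − 450 min = 7:09 AM.
From 7:09 AM to 11:54 AM is 4 h 45 min.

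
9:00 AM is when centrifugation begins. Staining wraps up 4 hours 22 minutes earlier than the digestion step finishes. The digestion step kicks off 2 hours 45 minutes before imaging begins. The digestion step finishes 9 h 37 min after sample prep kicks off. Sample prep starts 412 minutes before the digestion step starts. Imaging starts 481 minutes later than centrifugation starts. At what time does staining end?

Imaging starts at 9:00 AM + 481 min = 5:01 PM.
The digestion step starts at 5:01 PM − 165 min = 2:16 PM.
Sample prep starts at 2:16 PM − 412 min = 7:24 AM.
The digestion step ends at 7:24 AM + 577 min = 5:01 PM.
Staining ends at 5:01 PM − 262 min = 12:39 PM.

12:39 PM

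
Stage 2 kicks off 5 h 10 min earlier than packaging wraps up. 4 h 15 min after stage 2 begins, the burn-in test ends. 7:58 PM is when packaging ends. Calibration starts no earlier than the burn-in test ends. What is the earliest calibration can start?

7:03 PM

Stage 2 starts at 7:58 PM − 310 min = 2:48 PM.
The burn-in test ends at 2:48 PM + 255 min = 7:03 PM.
Calibration is bounded by the burn-in test, so the earliest it can start is 7:03 PM.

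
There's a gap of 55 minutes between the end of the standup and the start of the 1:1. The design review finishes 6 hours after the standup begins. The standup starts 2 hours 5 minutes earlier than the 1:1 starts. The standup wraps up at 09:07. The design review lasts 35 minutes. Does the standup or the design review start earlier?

the standup

The 1:1 starts at 09:07 + 55 min = 10:02.
The standup starts at 10:02 − 125 min = 07:57.
The design review ends at 07:57 + 360 min = 13:57.
The design review starts at 13:57 − 35 min = 13:22.
The standup starts at 07:57 and the design review starts at 13:22, so the standup is first.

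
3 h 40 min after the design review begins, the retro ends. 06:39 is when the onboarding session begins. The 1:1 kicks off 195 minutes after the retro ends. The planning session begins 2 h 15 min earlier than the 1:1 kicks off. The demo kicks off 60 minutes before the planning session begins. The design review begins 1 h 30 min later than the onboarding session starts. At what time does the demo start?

11:49

The design review starts at 06:39 + 90 min = 08:09.
The retro ends at 08:09 + 220 min = 11:49.
The 1:1 starts at 11:49 + 195 min = 15:04.
The planning session starts at 15:04 − 135 min = 12:49.
The demo starts at 12:49 − 60 min = 11:49.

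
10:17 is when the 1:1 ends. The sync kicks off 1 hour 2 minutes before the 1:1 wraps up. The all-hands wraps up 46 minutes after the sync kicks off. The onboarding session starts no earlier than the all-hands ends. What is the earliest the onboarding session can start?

10:01

The sync starts at 10:17 − 62 min = 09:15.
The all-hands ends at 09:15 + 46 min = 10:01.
The onboarding session is bounded by the all-hands, so the earliest it can start is 10:01.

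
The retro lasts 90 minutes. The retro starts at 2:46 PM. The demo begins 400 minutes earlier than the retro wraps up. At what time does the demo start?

9:36 AM

The retro ends at 2:46 PM + 90 min = 4:16 PM.
The demo starts at 4:16 PM − 400 min = 9:36 AM.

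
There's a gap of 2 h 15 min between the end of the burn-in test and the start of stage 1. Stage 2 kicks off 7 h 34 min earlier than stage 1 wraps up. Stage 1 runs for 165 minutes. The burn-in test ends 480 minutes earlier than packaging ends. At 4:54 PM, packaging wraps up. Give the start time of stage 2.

6:20 AM

The burn-in test ends at 4:54 PM − 480 min = 8:54 AM.
Stage 1 starts at 8:54 AM + 135 min = 11:09 AM.
Stage 1 ends at 11:09 AM + 165 min = 1:54 PM.
Stage 2 starts at 1:54 PM − 454 min = 6:20 AM.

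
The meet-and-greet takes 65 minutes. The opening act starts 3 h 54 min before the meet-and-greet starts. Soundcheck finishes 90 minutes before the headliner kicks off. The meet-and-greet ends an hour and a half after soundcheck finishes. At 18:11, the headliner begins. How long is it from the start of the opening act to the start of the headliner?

4 h 59 min

Soundcheck ends at 18:11 − 90 min = 16:41.
The meet-and-greet ends at 16:41 + 90 min = 18:11.
The meet-and-greet starts at 18:11 − 65 min = 17:06.
The opening act starts at 17:06 − 234 min = 13:12.
From 13:12 to 18:11 is 4 h 59 min.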